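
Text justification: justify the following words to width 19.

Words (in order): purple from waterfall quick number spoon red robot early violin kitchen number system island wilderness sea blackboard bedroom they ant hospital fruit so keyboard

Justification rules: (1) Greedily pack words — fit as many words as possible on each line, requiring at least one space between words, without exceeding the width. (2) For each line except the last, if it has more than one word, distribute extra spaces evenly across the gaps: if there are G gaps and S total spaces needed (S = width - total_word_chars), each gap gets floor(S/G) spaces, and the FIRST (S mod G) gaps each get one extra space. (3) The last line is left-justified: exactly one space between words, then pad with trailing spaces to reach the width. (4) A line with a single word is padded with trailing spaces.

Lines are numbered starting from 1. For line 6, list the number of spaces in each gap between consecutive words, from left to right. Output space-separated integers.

Line 1: ['purple', 'from'] (min_width=11, slack=8)
Line 2: ['waterfall', 'quick'] (min_width=15, slack=4)
Line 3: ['number', 'spoon', 'red'] (min_width=16, slack=3)
Line 4: ['robot', 'early', 'violin'] (min_width=18, slack=1)
Line 5: ['kitchen', 'number'] (min_width=14, slack=5)
Line 6: ['system', 'island'] (min_width=13, slack=6)
Line 7: ['wilderness', 'sea'] (min_width=14, slack=5)
Line 8: ['blackboard', 'bedroom'] (min_width=18, slack=1)
Line 9: ['they', 'ant', 'hospital'] (min_width=17, slack=2)
Line 10: ['fruit', 'so', 'keyboard'] (min_width=17, slack=2)

Answer: 7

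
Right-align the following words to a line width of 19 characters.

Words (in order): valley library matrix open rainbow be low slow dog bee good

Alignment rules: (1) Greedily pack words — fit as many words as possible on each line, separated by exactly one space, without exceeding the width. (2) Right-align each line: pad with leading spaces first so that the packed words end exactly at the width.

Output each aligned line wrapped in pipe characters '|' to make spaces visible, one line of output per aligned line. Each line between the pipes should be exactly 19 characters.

Line 1: ['valley', 'library'] (min_width=14, slack=5)
Line 2: ['matrix', 'open', 'rainbow'] (min_width=19, slack=0)
Line 3: ['be', 'low', 'slow', 'dog', 'bee'] (min_width=19, slack=0)
Line 4: ['good'] (min_width=4, slack=15)

Answer: |     valley library|
|matrix open rainbow|
|be low slow dog bee|
|               good|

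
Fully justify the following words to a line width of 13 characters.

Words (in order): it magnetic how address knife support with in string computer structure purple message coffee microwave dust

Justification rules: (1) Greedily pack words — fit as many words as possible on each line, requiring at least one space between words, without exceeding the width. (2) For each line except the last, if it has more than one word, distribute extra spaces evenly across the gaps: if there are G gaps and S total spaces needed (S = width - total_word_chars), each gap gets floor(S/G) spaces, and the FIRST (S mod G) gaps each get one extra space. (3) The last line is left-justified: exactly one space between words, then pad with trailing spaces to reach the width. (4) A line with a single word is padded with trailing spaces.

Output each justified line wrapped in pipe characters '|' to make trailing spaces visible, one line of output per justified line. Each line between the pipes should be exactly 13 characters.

Line 1: ['it', 'magnetic'] (min_width=11, slack=2)
Line 2: ['how', 'address'] (min_width=11, slack=2)
Line 3: ['knife', 'support'] (min_width=13, slack=0)
Line 4: ['with', 'in'] (min_width=7, slack=6)
Line 5: ['string'] (min_width=6, slack=7)
Line 6: ['computer'] (min_width=8, slack=5)
Line 7: ['structure'] (min_width=9, slack=4)
Line 8: ['purple'] (min_width=6, slack=7)
Line 9: ['message'] (min_width=7, slack=6)
Line 10: ['coffee'] (min_width=6, slack=7)
Line 11: ['microwave'] (min_width=9, slack=4)
Line 12: ['dust'] (min_width=4, slack=9)

Answer: |it   magnetic|
|how   address|
|knife support|
|with       in|
|string       |
|computer     |
|structure    |
|purple       |
|message      |
|coffee       |
|microwave    |
|dust         |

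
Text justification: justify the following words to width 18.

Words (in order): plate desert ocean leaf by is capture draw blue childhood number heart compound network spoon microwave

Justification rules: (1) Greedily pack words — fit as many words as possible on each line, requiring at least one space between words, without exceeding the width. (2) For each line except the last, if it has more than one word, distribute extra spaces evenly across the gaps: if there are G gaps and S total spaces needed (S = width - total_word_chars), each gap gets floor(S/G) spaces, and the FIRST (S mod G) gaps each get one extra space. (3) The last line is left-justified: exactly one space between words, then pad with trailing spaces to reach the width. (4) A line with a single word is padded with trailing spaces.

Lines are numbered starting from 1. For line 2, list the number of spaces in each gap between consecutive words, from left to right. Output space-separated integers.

Answer: 1 1 1

Derivation:
Line 1: ['plate', 'desert', 'ocean'] (min_width=18, slack=0)
Line 2: ['leaf', 'by', 'is', 'capture'] (min_width=18, slack=0)
Line 3: ['draw', 'blue'] (min_width=9, slack=9)
Line 4: ['childhood', 'number'] (min_width=16, slack=2)
Line 5: ['heart', 'compound'] (min_width=14, slack=4)
Line 6: ['network', 'spoon'] (min_width=13, slack=5)
Line 7: ['microwave'] (min_width=9, slack=9)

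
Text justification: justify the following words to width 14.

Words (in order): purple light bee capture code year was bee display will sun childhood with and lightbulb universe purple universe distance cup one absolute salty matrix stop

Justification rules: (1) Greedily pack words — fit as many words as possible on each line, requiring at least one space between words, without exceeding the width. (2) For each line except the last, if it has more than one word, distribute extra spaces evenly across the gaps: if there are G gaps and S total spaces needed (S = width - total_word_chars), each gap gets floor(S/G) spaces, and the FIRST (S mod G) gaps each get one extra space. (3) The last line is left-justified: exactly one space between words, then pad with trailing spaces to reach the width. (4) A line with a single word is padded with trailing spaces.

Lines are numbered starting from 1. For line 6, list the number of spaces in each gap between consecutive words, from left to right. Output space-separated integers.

Line 1: ['purple', 'light'] (min_width=12, slack=2)
Line 2: ['bee', 'capture'] (min_width=11, slack=3)
Line 3: ['code', 'year', 'was'] (min_width=13, slack=1)
Line 4: ['bee', 'display'] (min_width=11, slack=3)
Line 5: ['will', 'sun'] (min_width=8, slack=6)
Line 6: ['childhood', 'with'] (min_width=14, slack=0)
Line 7: ['and', 'lightbulb'] (min_width=13, slack=1)
Line 8: ['universe'] (min_width=8, slack=6)
Line 9: ['purple'] (min_width=6, slack=8)
Line 10: ['universe'] (min_width=8, slack=6)
Line 11: ['distance', 'cup'] (min_width=12, slack=2)
Line 12: ['one', 'absolute'] (min_width=12, slack=2)
Line 13: ['salty', 'matrix'] (min_width=12, slack=2)
Line 14: ['stop'] (min_width=4, slack=10)

Answer: 1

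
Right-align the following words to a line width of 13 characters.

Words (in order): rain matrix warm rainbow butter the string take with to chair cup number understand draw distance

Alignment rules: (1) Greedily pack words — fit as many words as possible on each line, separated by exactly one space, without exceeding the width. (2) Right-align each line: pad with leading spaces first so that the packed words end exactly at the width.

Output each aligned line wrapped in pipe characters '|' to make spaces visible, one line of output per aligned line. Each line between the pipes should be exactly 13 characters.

Line 1: ['rain', 'matrix'] (min_width=11, slack=2)
Line 2: ['warm', 'rainbow'] (min_width=12, slack=1)
Line 3: ['butter', 'the'] (min_width=10, slack=3)
Line 4: ['string', 'take'] (min_width=11, slack=2)
Line 5: ['with', 'to', 'chair'] (min_width=13, slack=0)
Line 6: ['cup', 'number'] (min_width=10, slack=3)
Line 7: ['understand'] (min_width=10, slack=3)
Line 8: ['draw', 'distance'] (min_width=13, slack=0)

Answer: |  rain matrix|
| warm rainbow|
|   butter the|
|  string take|
|with to chair|
|   cup number|
|   understand|
|draw distance|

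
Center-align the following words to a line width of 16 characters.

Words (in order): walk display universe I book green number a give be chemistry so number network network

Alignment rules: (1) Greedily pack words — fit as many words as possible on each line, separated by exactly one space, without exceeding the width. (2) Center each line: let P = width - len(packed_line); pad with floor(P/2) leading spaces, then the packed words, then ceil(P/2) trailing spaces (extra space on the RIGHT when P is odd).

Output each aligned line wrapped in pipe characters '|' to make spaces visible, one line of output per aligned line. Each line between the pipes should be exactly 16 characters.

Line 1: ['walk', 'display'] (min_width=12, slack=4)
Line 2: ['universe', 'I', 'book'] (min_width=15, slack=1)
Line 3: ['green', 'number', 'a'] (min_width=14, slack=2)
Line 4: ['give', 'be'] (min_width=7, slack=9)
Line 5: ['chemistry', 'so'] (min_width=12, slack=4)
Line 6: ['number', 'network'] (min_width=14, slack=2)
Line 7: ['network'] (min_width=7, slack=9)

Answer: |  walk display  |
|universe I book |
| green number a |
|    give be     |
|  chemistry so  |
| number network |
|    network     |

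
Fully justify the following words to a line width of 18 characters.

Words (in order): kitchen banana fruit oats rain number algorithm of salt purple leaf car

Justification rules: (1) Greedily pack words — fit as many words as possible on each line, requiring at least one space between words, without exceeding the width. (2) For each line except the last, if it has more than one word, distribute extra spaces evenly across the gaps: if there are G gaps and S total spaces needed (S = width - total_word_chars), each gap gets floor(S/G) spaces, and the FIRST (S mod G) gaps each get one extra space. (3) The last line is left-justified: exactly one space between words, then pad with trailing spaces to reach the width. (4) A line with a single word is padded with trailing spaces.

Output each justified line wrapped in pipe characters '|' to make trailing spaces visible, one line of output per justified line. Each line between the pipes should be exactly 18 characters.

Line 1: ['kitchen', 'banana'] (min_width=14, slack=4)
Line 2: ['fruit', 'oats', 'rain'] (min_width=15, slack=3)
Line 3: ['number', 'algorithm'] (min_width=16, slack=2)
Line 4: ['of', 'salt', 'purple'] (min_width=14, slack=4)
Line 5: ['leaf', 'car'] (min_width=8, slack=10)

Answer: |kitchen     banana|
|fruit   oats  rain|
|number   algorithm|
|of   salt   purple|
|leaf car          |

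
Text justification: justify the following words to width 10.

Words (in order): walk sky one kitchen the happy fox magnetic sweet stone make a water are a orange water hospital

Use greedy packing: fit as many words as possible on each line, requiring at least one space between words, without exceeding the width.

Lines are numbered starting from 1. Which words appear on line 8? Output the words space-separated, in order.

Line 1: ['walk', 'sky'] (min_width=8, slack=2)
Line 2: ['one'] (min_width=3, slack=7)
Line 3: ['kitchen'] (min_width=7, slack=3)
Line 4: ['the', 'happy'] (min_width=9, slack=1)
Line 5: ['fox'] (min_width=3, slack=7)
Line 6: ['magnetic'] (min_width=8, slack=2)
Line 7: ['sweet'] (min_width=5, slack=5)
Line 8: ['stone', 'make'] (min_width=10, slack=0)
Line 9: ['a', 'water'] (min_width=7, slack=3)
Line 10: ['are', 'a'] (min_width=5, slack=5)
Line 11: ['orange'] (min_width=6, slack=4)
Line 12: ['water'] (min_width=5, slack=5)
Line 13: ['hospital'] (min_width=8, slack=2)

Answer: stone make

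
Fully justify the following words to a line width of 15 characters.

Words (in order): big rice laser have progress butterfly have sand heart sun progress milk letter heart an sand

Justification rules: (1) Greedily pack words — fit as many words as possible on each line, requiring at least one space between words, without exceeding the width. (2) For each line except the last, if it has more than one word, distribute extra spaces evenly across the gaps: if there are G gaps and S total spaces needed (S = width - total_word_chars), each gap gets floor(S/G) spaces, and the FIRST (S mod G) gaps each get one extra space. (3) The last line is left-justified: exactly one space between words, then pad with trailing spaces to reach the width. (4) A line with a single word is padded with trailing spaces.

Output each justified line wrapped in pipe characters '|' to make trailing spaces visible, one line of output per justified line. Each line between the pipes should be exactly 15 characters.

Line 1: ['big', 'rice', 'laser'] (min_width=14, slack=1)
Line 2: ['have', 'progress'] (min_width=13, slack=2)
Line 3: ['butterfly', 'have'] (min_width=14, slack=1)
Line 4: ['sand', 'heart', 'sun'] (min_width=14, slack=1)
Line 5: ['progress', 'milk'] (min_width=13, slack=2)
Line 6: ['letter', 'heart', 'an'] (min_width=15, slack=0)
Line 7: ['sand'] (min_width=4, slack=11)

Answer: |big  rice laser|
|have   progress|
|butterfly  have|
|sand  heart sun|
|progress   milk|
|letter heart an|
|sand           |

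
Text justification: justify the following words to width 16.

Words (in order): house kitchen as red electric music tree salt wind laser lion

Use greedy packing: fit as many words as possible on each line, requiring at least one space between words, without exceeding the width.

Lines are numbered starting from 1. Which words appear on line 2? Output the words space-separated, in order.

Line 1: ['house', 'kitchen', 'as'] (min_width=16, slack=0)
Line 2: ['red', 'electric'] (min_width=12, slack=4)
Line 3: ['music', 'tree', 'salt'] (min_width=15, slack=1)
Line 4: ['wind', 'laser', 'lion'] (min_width=15, slack=1)

Answer: red electric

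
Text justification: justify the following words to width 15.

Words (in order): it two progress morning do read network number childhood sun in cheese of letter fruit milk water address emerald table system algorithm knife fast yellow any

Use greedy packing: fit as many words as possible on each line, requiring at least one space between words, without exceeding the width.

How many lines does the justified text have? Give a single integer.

Line 1: ['it', 'two', 'progress'] (min_width=15, slack=0)
Line 2: ['morning', 'do', 'read'] (min_width=15, slack=0)
Line 3: ['network', 'number'] (min_width=14, slack=1)
Line 4: ['childhood', 'sun'] (min_width=13, slack=2)
Line 5: ['in', 'cheese', 'of'] (min_width=12, slack=3)
Line 6: ['letter', 'fruit'] (min_width=12, slack=3)
Line 7: ['milk', 'water'] (min_width=10, slack=5)
Line 8: ['address', 'emerald'] (min_width=15, slack=0)
Line 9: ['table', 'system'] (min_width=12, slack=3)
Line 10: ['algorithm', 'knife'] (min_width=15, slack=0)
Line 11: ['fast', 'yellow', 'any'] (min_width=15, slack=0)
Total lines: 11

Answer: 11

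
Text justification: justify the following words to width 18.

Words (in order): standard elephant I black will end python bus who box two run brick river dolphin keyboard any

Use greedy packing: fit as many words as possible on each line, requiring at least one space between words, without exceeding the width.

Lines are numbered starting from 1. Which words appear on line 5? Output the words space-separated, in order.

Line 1: ['standard', 'elephant'] (min_width=17, slack=1)
Line 2: ['I', 'black', 'will', 'end'] (min_width=16, slack=2)
Line 3: ['python', 'bus', 'who', 'box'] (min_width=18, slack=0)
Line 4: ['two', 'run', 'brick'] (min_width=13, slack=5)
Line 5: ['river', 'dolphin'] (min_width=13, slack=5)
Line 6: ['keyboard', 'any'] (min_width=12, slack=6)

Answer: river dolphin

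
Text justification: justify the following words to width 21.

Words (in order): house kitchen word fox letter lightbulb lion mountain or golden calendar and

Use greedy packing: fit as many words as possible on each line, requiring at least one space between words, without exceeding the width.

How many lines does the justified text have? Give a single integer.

Line 1: ['house', 'kitchen', 'word'] (min_width=18, slack=3)
Line 2: ['fox', 'letter', 'lightbulb'] (min_width=20, slack=1)
Line 3: ['lion', 'mountain', 'or'] (min_width=16, slack=5)
Line 4: ['golden', 'calendar', 'and'] (min_width=19, slack=2)
Total lines: 4

Answer: 4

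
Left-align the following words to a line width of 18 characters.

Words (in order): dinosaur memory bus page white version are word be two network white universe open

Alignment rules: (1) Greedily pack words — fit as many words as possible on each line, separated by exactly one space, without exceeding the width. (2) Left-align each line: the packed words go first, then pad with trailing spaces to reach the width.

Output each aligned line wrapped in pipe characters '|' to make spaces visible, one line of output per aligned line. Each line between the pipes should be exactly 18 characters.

Answer: |dinosaur memory   |
|bus page white    |
|version are word  |
|be two network    |
|white universe    |
|open              |

Derivation:
Line 1: ['dinosaur', 'memory'] (min_width=15, slack=3)
Line 2: ['bus', 'page', 'white'] (min_width=14, slack=4)
Line 3: ['version', 'are', 'word'] (min_width=16, slack=2)
Line 4: ['be', 'two', 'network'] (min_width=14, slack=4)
Line 5: ['white', 'universe'] (min_width=14, slack=4)
Line 6: ['open'] (min_width=4, slack=14)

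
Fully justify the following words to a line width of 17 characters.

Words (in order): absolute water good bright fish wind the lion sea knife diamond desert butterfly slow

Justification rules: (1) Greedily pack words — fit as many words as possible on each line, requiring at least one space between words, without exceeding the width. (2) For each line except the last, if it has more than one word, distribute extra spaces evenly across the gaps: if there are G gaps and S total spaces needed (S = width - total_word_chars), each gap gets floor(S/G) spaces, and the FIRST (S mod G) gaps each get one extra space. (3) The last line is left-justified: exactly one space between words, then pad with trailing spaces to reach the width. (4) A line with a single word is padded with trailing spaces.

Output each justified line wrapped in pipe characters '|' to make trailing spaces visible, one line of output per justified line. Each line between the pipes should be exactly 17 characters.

Line 1: ['absolute', 'water'] (min_width=14, slack=3)
Line 2: ['good', 'bright', 'fish'] (min_width=16, slack=1)
Line 3: ['wind', 'the', 'lion', 'sea'] (min_width=17, slack=0)
Line 4: ['knife', 'diamond'] (min_width=13, slack=4)
Line 5: ['desert', 'butterfly'] (min_width=16, slack=1)
Line 6: ['slow'] (min_width=4, slack=13)

Answer: |absolute    water|
|good  bright fish|
|wind the lion sea|
|knife     diamond|
|desert  butterfly|
|slow             |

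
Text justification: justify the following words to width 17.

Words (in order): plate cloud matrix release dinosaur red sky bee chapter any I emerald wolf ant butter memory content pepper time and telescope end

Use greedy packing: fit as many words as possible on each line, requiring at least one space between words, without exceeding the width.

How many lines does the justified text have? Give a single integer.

Answer: 9

Derivation:
Line 1: ['plate', 'cloud'] (min_width=11, slack=6)
Line 2: ['matrix', 'release'] (min_width=14, slack=3)
Line 3: ['dinosaur', 'red', 'sky'] (min_width=16, slack=1)
Line 4: ['bee', 'chapter', 'any', 'I'] (min_width=17, slack=0)
Line 5: ['emerald', 'wolf', 'ant'] (min_width=16, slack=1)
Line 6: ['butter', 'memory'] (min_width=13, slack=4)
Line 7: ['content', 'pepper'] (min_width=14, slack=3)
Line 8: ['time', 'and'] (min_width=8, slack=9)
Line 9: ['telescope', 'end'] (min_width=13, slack=4)
Total lines: 9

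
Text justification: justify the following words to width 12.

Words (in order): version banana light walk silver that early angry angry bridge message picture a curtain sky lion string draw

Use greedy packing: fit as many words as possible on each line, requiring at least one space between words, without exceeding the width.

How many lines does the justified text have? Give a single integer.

Answer: 11

Derivation:
Line 1: ['version'] (min_width=7, slack=5)
Line 2: ['banana', 'light'] (min_width=12, slack=0)
Line 3: ['walk', 'silver'] (min_width=11, slack=1)
Line 4: ['that', 'early'] (min_width=10, slack=2)
Line 5: ['angry', 'angry'] (min_width=11, slack=1)
Line 6: ['bridge'] (min_width=6, slack=6)
Line 7: ['message'] (min_width=7, slack=5)
Line 8: ['picture', 'a'] (min_width=9, slack=3)
Line 9: ['curtain', 'sky'] (min_width=11, slack=1)
Line 10: ['lion', 'string'] (min_width=11, slack=1)
Line 11: ['draw'] (min_width=4, slack=8)
Total lines: 11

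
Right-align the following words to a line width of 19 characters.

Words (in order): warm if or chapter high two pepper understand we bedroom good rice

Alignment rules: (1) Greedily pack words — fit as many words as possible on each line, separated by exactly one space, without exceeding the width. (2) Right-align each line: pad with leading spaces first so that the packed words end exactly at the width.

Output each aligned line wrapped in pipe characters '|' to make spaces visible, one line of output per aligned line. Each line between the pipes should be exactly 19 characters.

Line 1: ['warm', 'if', 'or', 'chapter'] (min_width=18, slack=1)
Line 2: ['high', 'two', 'pepper'] (min_width=15, slack=4)
Line 3: ['understand', 'we'] (min_width=13, slack=6)
Line 4: ['bedroom', 'good', 'rice'] (min_width=17, slack=2)

Answer: | warm if or chapter|
|    high two pepper|
|      understand we|
|  bedroom good rice|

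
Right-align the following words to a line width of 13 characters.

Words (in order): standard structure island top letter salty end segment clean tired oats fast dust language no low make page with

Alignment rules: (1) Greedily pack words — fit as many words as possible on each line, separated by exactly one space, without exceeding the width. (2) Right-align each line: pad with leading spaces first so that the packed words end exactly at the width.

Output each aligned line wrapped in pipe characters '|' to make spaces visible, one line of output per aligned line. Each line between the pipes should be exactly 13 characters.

Line 1: ['standard'] (min_width=8, slack=5)
Line 2: ['structure'] (min_width=9, slack=4)
Line 3: ['island', 'top'] (min_width=10, slack=3)
Line 4: ['letter', 'salty'] (min_width=12, slack=1)
Line 5: ['end', 'segment'] (min_width=11, slack=2)
Line 6: ['clean', 'tired'] (min_width=11, slack=2)
Line 7: ['oats', 'fast'] (min_width=9, slack=4)
Line 8: ['dust', 'language'] (min_width=13, slack=0)
Line 9: ['no', 'low', 'make'] (min_width=11, slack=2)
Line 10: ['page', 'with'] (min_width=9, slack=4)

Answer: |     standard|
|    structure|
|   island top|
| letter salty|
|  end segment|
|  clean tired|
|    oats fast|
|dust language|
|  no low make|
|    page with|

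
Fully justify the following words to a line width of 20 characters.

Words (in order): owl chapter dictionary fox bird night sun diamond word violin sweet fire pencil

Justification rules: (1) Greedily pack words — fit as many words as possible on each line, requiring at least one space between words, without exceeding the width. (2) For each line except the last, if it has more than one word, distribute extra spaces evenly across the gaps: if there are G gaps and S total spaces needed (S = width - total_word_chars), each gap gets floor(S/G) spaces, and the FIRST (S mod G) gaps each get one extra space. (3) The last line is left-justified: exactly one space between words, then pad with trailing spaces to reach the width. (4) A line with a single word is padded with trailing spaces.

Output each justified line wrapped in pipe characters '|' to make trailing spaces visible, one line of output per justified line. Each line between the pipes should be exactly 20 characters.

Line 1: ['owl', 'chapter'] (min_width=11, slack=9)
Line 2: ['dictionary', 'fox', 'bird'] (min_width=19, slack=1)
Line 3: ['night', 'sun', 'diamond'] (min_width=17, slack=3)
Line 4: ['word', 'violin', 'sweet'] (min_width=17, slack=3)
Line 5: ['fire', 'pencil'] (min_width=11, slack=9)

Answer: |owl          chapter|
|dictionary  fox bird|
|night   sun  diamond|
|word   violin  sweet|
|fire pencil         |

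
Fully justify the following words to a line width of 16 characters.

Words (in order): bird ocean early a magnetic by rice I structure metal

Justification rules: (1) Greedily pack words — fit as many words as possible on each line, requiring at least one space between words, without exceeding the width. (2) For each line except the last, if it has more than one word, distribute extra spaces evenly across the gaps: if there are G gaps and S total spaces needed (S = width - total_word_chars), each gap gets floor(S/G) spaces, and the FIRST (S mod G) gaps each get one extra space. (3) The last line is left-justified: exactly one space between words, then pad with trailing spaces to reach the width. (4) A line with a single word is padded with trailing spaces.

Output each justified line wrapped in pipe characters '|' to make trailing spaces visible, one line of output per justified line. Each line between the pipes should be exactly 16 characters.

Answer: |bird ocean early|
|a   magnetic  by|
|rice I structure|
|metal           |

Derivation:
Line 1: ['bird', 'ocean', 'early'] (min_width=16, slack=0)
Line 2: ['a', 'magnetic', 'by'] (min_width=13, slack=3)
Line 3: ['rice', 'I', 'structure'] (min_width=16, slack=0)
Line 4: ['metal'] (min_width=5, slack=11)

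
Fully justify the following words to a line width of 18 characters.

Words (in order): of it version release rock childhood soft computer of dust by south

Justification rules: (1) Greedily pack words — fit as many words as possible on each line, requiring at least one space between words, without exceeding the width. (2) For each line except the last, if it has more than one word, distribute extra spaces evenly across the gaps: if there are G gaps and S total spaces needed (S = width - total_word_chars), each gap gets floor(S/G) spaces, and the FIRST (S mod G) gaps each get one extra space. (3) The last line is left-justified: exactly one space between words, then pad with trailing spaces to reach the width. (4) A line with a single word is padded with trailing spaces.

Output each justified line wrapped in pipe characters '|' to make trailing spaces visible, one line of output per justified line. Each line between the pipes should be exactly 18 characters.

Answer: |of    it   version|
|release       rock|
|childhood     soft|
|computer  of  dust|
|by south          |

Derivation:
Line 1: ['of', 'it', 'version'] (min_width=13, slack=5)
Line 2: ['release', 'rock'] (min_width=12, slack=6)
Line 3: ['childhood', 'soft'] (min_width=14, slack=4)
Line 4: ['computer', 'of', 'dust'] (min_width=16, slack=2)
Line 5: ['by', 'south'] (min_width=8, slack=10)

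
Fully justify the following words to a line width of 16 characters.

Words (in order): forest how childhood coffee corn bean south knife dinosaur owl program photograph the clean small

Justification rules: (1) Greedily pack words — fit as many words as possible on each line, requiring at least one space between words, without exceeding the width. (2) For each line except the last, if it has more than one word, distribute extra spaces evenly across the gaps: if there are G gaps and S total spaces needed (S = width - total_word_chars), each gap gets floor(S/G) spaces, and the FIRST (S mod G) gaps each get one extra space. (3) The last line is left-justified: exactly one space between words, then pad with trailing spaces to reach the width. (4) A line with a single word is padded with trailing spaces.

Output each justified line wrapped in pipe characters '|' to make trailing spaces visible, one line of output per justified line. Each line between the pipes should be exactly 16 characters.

Answer: |forest       how|
|childhood coffee|
|corn  bean south|
|knife   dinosaur|
|owl      program|
|photograph   the|
|clean small     |

Derivation:
Line 1: ['forest', 'how'] (min_width=10, slack=6)
Line 2: ['childhood', 'coffee'] (min_width=16, slack=0)
Line 3: ['corn', 'bean', 'south'] (min_width=15, slack=1)
Line 4: ['knife', 'dinosaur'] (min_width=14, slack=2)
Line 5: ['owl', 'program'] (min_width=11, slack=5)
Line 6: ['photograph', 'the'] (min_width=14, slack=2)
Line 7: ['clean', 'small'] (min_width=11, slack=5)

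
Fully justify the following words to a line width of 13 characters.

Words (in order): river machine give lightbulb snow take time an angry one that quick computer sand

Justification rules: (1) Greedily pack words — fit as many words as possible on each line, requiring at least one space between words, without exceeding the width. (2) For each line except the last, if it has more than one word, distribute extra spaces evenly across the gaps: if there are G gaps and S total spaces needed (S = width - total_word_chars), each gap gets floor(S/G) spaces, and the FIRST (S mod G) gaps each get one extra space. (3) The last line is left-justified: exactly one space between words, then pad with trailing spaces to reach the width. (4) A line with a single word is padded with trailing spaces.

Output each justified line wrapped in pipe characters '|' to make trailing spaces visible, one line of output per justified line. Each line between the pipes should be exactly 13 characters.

Line 1: ['river', 'machine'] (min_width=13, slack=0)
Line 2: ['give'] (min_width=4, slack=9)
Line 3: ['lightbulb'] (min_width=9, slack=4)
Line 4: ['snow', 'take'] (min_width=9, slack=4)
Line 5: ['time', 'an', 'angry'] (min_width=13, slack=0)
Line 6: ['one', 'that'] (min_width=8, slack=5)
Line 7: ['quick'] (min_width=5, slack=8)
Line 8: ['computer', 'sand'] (min_width=13, slack=0)

Answer: |river machine|
|give         |
|lightbulb    |
|snow     take|
|time an angry|
|one      that|
|quick        |
|computer sand|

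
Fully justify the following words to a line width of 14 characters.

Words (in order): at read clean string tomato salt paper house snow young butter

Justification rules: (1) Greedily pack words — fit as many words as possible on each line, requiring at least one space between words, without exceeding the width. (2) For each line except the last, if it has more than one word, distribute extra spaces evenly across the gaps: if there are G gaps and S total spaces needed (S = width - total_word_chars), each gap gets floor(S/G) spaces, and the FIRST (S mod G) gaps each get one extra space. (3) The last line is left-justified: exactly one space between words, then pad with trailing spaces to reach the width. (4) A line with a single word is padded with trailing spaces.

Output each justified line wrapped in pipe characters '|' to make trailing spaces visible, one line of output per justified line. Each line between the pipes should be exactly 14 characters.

Answer: |at  read clean|
|string  tomato|
|salt     paper|
|house     snow|
|young butter  |

Derivation:
Line 1: ['at', 'read', 'clean'] (min_width=13, slack=1)
Line 2: ['string', 'tomato'] (min_width=13, slack=1)
Line 3: ['salt', 'paper'] (min_width=10, slack=4)
Line 4: ['house', 'snow'] (min_width=10, slack=4)
Line 5: ['young', 'butter'] (min_width=12, slack=2)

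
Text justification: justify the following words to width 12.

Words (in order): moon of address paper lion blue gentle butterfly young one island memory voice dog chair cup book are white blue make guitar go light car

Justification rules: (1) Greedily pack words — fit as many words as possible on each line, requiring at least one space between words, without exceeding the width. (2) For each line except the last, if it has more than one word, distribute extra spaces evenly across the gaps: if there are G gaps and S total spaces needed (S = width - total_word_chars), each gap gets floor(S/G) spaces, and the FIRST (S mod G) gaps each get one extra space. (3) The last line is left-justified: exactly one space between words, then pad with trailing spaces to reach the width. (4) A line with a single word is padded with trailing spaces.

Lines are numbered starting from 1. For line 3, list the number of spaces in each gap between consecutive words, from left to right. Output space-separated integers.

Line 1: ['moon', 'of'] (min_width=7, slack=5)
Line 2: ['address'] (min_width=7, slack=5)
Line 3: ['paper', 'lion'] (min_width=10, slack=2)
Line 4: ['blue', 'gentle'] (min_width=11, slack=1)
Line 5: ['butterfly'] (min_width=9, slack=3)
Line 6: ['young', 'one'] (min_width=9, slack=3)
Line 7: ['island'] (min_width=6, slack=6)
Line 8: ['memory', 'voice'] (min_width=12, slack=0)
Line 9: ['dog', 'chair'] (min_width=9, slack=3)
Line 10: ['cup', 'book', 'are'] (min_width=12, slack=0)
Line 11: ['white', 'blue'] (min_width=10, slack=2)
Line 12: ['make', 'guitar'] (min_width=11, slack=1)
Line 13: ['go', 'light', 'car'] (min_width=12, slack=0)

Answer: 3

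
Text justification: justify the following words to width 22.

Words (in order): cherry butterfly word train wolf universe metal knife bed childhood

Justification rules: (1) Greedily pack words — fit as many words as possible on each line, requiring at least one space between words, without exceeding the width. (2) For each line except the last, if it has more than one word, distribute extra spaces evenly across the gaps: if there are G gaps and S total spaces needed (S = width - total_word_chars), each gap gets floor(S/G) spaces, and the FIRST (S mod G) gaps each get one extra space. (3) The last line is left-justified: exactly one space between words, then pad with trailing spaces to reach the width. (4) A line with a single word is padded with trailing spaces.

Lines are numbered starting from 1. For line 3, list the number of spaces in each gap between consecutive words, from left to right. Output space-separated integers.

Answer: 5 4

Derivation:
Line 1: ['cherry', 'butterfly', 'word'] (min_width=21, slack=1)
Line 2: ['train', 'wolf', 'universe'] (min_width=19, slack=3)
Line 3: ['metal', 'knife', 'bed'] (min_width=15, slack=7)
Line 4: ['childhood'] (min_width=9, slack=13)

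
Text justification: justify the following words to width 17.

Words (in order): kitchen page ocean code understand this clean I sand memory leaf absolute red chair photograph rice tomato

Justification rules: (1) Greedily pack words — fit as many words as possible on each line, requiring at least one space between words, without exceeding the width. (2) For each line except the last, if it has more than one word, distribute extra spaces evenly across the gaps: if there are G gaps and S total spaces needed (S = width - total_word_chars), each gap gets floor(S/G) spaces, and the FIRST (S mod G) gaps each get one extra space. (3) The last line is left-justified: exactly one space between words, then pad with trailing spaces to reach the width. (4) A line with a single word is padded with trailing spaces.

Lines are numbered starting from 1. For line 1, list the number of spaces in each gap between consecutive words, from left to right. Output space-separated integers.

Answer: 6

Derivation:
Line 1: ['kitchen', 'page'] (min_width=12, slack=5)
Line 2: ['ocean', 'code'] (min_width=10, slack=7)
Line 3: ['understand', 'this'] (min_width=15, slack=2)
Line 4: ['clean', 'I', 'sand'] (min_width=12, slack=5)
Line 5: ['memory', 'leaf'] (min_width=11, slack=6)
Line 6: ['absolute', 'red'] (min_width=12, slack=5)
Line 7: ['chair', 'photograph'] (min_width=16, slack=1)
Line 8: ['rice', 'tomato'] (min_width=11, slack=6)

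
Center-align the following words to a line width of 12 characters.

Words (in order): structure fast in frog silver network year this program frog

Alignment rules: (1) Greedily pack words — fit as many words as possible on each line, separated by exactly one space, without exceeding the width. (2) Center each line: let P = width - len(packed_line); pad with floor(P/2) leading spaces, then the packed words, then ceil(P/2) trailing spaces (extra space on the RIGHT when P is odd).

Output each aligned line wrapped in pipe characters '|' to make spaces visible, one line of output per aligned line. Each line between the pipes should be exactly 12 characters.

Line 1: ['structure'] (min_width=9, slack=3)
Line 2: ['fast', 'in', 'frog'] (min_width=12, slack=0)
Line 3: ['silver'] (min_width=6, slack=6)
Line 4: ['network', 'year'] (min_width=12, slack=0)
Line 5: ['this', 'program'] (min_width=12, slack=0)
Line 6: ['frog'] (min_width=4, slack=8)

Answer: | structure  |
|fast in frog|
|   silver   |
|network year|
|this program|
|    frog    |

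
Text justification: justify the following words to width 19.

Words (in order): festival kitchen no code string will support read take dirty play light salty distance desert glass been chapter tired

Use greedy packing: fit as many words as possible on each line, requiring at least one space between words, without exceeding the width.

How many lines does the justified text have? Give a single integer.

Answer: 7

Derivation:
Line 1: ['festival', 'kitchen', 'no'] (min_width=19, slack=0)
Line 2: ['code', 'string', 'will'] (min_width=16, slack=3)
Line 3: ['support', 'read', 'take'] (min_width=17, slack=2)
Line 4: ['dirty', 'play', 'light'] (min_width=16, slack=3)
Line 5: ['salty', 'distance'] (min_width=14, slack=5)
Line 6: ['desert', 'glass', 'been'] (min_width=17, slack=2)
Line 7: ['chapter', 'tired'] (min_width=13, slack=6)
Total lines: 7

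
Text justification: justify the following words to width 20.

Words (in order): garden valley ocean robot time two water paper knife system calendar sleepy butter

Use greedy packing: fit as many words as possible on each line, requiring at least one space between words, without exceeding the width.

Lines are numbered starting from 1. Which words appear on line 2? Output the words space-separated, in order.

Answer: robot time two water

Derivation:
Line 1: ['garden', 'valley', 'ocean'] (min_width=19, slack=1)
Line 2: ['robot', 'time', 'two', 'water'] (min_width=20, slack=0)
Line 3: ['paper', 'knife', 'system'] (min_width=18, slack=2)
Line 4: ['calendar', 'sleepy'] (min_width=15, slack=5)
Line 5: ['butter'] (min_width=6, slack=14)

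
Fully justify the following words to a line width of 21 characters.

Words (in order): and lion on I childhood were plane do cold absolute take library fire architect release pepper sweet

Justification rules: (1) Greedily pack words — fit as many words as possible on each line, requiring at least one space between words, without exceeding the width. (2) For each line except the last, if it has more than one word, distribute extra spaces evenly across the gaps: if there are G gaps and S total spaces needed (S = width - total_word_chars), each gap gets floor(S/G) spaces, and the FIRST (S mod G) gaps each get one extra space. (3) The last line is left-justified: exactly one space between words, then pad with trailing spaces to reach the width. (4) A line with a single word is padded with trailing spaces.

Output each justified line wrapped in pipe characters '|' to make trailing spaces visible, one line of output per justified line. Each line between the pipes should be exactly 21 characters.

Answer: |and    lion    on   I|
|childhood  were plane|
|do cold absolute take|
|library          fire|
|architect     release|
|pepper sweet         |

Derivation:
Line 1: ['and', 'lion', 'on', 'I'] (min_width=13, slack=8)
Line 2: ['childhood', 'were', 'plane'] (min_width=20, slack=1)
Line 3: ['do', 'cold', 'absolute', 'take'] (min_width=21, slack=0)
Line 4: ['library', 'fire'] (min_width=12, slack=9)
Line 5: ['architect', 'release'] (min_width=17, slack=4)
Line 6: ['pepper', 'sweet'] (min_width=12, slack=9)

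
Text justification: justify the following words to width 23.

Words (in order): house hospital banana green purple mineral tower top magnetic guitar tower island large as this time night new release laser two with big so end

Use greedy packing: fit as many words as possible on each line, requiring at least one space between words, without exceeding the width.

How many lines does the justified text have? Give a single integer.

Answer: 7

Derivation:
Line 1: ['house', 'hospital', 'banana'] (min_width=21, slack=2)
Line 2: ['green', 'purple', 'mineral'] (min_width=20, slack=3)
Line 3: ['tower', 'top', 'magnetic'] (min_width=18, slack=5)
Line 4: ['guitar', 'tower', 'island'] (min_width=19, slack=4)
Line 5: ['large', 'as', 'this', 'time'] (min_width=18, slack=5)
Line 6: ['night', 'new', 'release', 'laser'] (min_width=23, slack=0)
Line 7: ['two', 'with', 'big', 'so', 'end'] (min_width=19, slack=4)
Total lines: 7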